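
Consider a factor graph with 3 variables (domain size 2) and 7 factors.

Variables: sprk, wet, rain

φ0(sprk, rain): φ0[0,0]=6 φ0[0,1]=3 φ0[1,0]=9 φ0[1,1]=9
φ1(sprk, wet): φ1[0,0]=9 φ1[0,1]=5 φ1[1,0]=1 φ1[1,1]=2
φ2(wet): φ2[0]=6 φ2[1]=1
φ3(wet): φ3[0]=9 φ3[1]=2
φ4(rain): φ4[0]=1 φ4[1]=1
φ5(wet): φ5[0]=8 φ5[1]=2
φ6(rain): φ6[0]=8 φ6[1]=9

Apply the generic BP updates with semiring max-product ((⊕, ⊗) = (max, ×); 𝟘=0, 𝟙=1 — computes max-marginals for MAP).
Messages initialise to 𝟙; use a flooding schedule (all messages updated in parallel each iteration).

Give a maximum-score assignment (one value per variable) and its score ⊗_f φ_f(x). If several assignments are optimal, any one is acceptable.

assignment: (sprk=0, wet=0, rain=0); score = 186624

init: all messages = 𝟙 over 2 values
r1 m[φ0→sprk] = [6, 9]
r1 m[φ0→rain] = [9, 9]
r1 m[φ1→sprk] = [9, 2]
r1 m[φ1→wet] = [9, 5]
r1 m[φ2→wet] = [6, 1]
r1 m[φ3→wet] = [9, 2]
r1 m[φ4→rain] = [1, 1]
r1 m[φ5→wet] = [8, 2]
r1 m[φ6→rain] = [8, 9]
r1 m[sprk→φ0] = [1, 1]
r1 m[sprk→φ1] = [1, 1]
r1 m[wet→φ1] = [1, 1]
r1 m[wet→φ2] = [1, 1]
r1 m[wet→φ3] = [1, 1]
r1 m[wet→φ5] = [1, 1]
r1 m[rain→φ0] = [1, 1]
r1 m[rain→φ4] = [1, 1]
r1 m[rain→φ6] = [1, 1]
r2 m[φ0→sprk] = [6, 9]
r2 m[φ0→rain] = [9, 9]
r2 m[φ1→sprk] = [9, 2]
r2 m[φ1→wet] = [9, 5]
r2 m[φ2→wet] = [6, 1]
r2 m[φ3→wet] = [9, 2]
r2 m[φ4→rain] = [1, 1]
r2 m[φ5→wet] = [8, 2]
r2 m[φ6→rain] = [8, 9]
r2 m[sprk→φ0] = [9, 2]
r2 m[sprk→φ1] = [6, 9]
r2 m[wet→φ1] = [432, 4]
r2 m[wet→φ2] = [648, 20]
r2 m[wet→φ3] = [432, 10]
r2 m[wet→φ5] = [486, 10]
r2 m[rain→φ0] = [8, 9]
r2 m[rain→φ4] = [72, 81]
r2 m[rain→φ6] = [9, 9]
r3 m[φ0→sprk] = [48, 81]
r3 m[φ0→rain] = [54, 27]
r3 m[φ1→sprk] = [3888, 432]
r3 m[φ1→wet] = [54, 30]
r3 m[φ2→wet] = [6, 1]
r3 m[φ3→wet] = [9, 2]
r3 m[φ4→rain] = [1, 1]
r3 m[φ5→wet] = [8, 2]
r3 m[φ6→rain] = [8, 9]
r3 m[sprk→φ0] = [9, 2]
r3 m[sprk→φ1] = [6, 9]
r3 m[wet→φ1] = [432, 4]
r3 m[wet→φ2] = [648, 20]
r3 m[wet→φ3] = [432, 10]
r3 m[wet→φ5] = [486, 10]
r3 m[rain→φ0] = [8, 9]
r3 m[rain→φ4] = [72, 81]
r3 m[rain→φ6] = [9, 9]
r4 m[φ0→sprk] = [48, 81]
r4 m[φ0→rain] = [54, 27]
r4 m[φ1→sprk] = [3888, 432]
r4 m[φ1→wet] = [54, 30]
r4 m[φ2→wet] = [6, 1]
r4 m[φ3→wet] = [9, 2]
r4 m[φ4→rain] = [1, 1]
r4 m[φ5→wet] = [8, 2]
r4 m[φ6→rain] = [8, 9]
r4 m[sprk→φ0] = [3888, 432]
r4 m[sprk→φ1] = [48, 81]
r4 m[wet→φ1] = [432, 4]
r4 m[wet→φ2] = [3888, 120]
r4 m[wet→φ3] = [2592, 60]
r4 m[wet→φ5] = [2916, 60]
r4 m[rain→φ0] = [8, 9]
r4 m[rain→φ4] = [432, 243]
r4 m[rain→φ6] = [54, 27]
r5 m[φ0→sprk] = [48, 81]
r5 m[φ0→rain] = [23328, 11664]
r5 m[φ1→sprk] = [3888, 432]
r5 m[φ1→wet] = [432, 240]
r5 m[φ2→wet] = [6, 1]
r5 m[φ3→wet] = [9, 2]
r5 m[φ4→rain] = [1, 1]
r5 m[φ5→wet] = [8, 2]
r5 m[φ6→rain] = [8, 9]
r5 m[sprk→φ0] = [3888, 432]
r5 m[sprk→φ1] = [48, 81]
r5 m[wet→φ1] = [432, 4]
r5 m[wet→φ2] = [3888, 120]
r5 m[wet→φ3] = [2592, 60]
r5 m[wet→φ5] = [2916, 60]
r5 m[rain→φ0] = [8, 9]
r5 m[rain→φ4] = [432, 243]
r5 m[rain→φ6] = [54, 27]
r6 m[φ0→sprk] = [48, 81]
r6 m[φ0→rain] = [23328, 11664]
r6 m[φ1→sprk] = [3888, 432]
r6 m[φ1→wet] = [432, 240]
r6 m[φ2→wet] = [6, 1]
r6 m[φ3→wet] = [9, 2]
r6 m[φ4→rain] = [1, 1]
r6 m[φ5→wet] = [8, 2]
r6 m[φ6→rain] = [8, 9]
r6 m[sprk→φ0] = [3888, 432]
r6 m[sprk→φ1] = [48, 81]
r6 m[wet→φ1] = [432, 4]
r6 m[wet→φ2] = [31104, 960]
r6 m[wet→φ3] = [20736, 480]
r6 m[wet→φ5] = [23328, 480]
r6 m[rain→φ0] = [8, 9]
r6 m[rain→φ4] = [186624, 104976]
r6 m[rain→φ6] = [23328, 11664]
r7 m[φ0→sprk] = [48, 81]
r7 m[φ0→rain] = [23328, 11664]
r7 m[φ1→sprk] = [3888, 432]
r7 m[φ1→wet] = [432, 240]
r7 m[φ2→wet] = [6, 1]
r7 m[φ3→wet] = [9, 2]
r7 m[φ4→rain] = [1, 1]
r7 m[φ5→wet] = [8, 2]
r7 m[φ6→rain] = [8, 9]
r7 m[sprk→φ0] = [3888, 432]
r7 m[sprk→φ1] = [48, 81]
r7 m[wet→φ1] = [432, 4]
r7 m[wet→φ2] = [31104, 960]
r7 m[wet→φ3] = [20736, 480]
r7 m[wet→φ5] = [23328, 480]
r7 m[rain→φ0] = [8, 9]
r7 m[rain→φ4] = [186624, 104976]
r7 m[rain→φ6] = [23328, 11664]
fixed point reached at round 7
traceback from sprk: (sprk=0, wet=0, rain=0), score=186624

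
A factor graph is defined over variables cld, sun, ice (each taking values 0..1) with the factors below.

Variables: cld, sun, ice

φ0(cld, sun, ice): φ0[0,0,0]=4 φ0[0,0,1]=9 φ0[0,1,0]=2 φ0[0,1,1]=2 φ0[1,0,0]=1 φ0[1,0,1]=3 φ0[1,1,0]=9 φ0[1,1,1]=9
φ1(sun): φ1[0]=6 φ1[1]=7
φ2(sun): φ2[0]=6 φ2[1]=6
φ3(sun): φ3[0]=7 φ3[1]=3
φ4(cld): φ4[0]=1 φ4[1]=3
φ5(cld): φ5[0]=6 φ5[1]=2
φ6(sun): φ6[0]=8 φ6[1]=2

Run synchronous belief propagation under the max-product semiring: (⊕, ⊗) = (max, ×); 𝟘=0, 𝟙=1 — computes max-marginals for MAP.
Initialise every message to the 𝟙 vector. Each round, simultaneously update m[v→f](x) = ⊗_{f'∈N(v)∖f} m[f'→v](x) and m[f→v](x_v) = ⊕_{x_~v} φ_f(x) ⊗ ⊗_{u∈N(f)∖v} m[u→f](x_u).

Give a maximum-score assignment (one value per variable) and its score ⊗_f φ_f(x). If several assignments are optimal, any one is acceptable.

init: all messages = 𝟙 over 2 values
r1 m[φ0→cld] = [9, 9]
r1 m[φ0→sun] = [9, 9]
r1 m[φ0→ice] = [9, 9]
r1 m[φ1→sun] = [6, 7]
r1 m[φ2→sun] = [6, 6]
r1 m[φ3→sun] = [7, 3]
r1 m[φ4→cld] = [1, 3]
r1 m[φ5→cld] = [6, 2]
r1 m[φ6→sun] = [8, 2]
r1 m[cld→φ0] = [1, 1]
r1 m[cld→φ4] = [1, 1]
r1 m[cld→φ5] = [1, 1]
r1 m[sun→φ0] = [1, 1]
r1 m[sun→φ1] = [1, 1]
r1 m[sun→φ2] = [1, 1]
r1 m[sun→φ3] = [1, 1]
r1 m[sun→φ6] = [1, 1]
r1 m[ice→φ0] = [1, 1]
r2 m[φ0→cld] = [9, 9]
r2 m[φ0→sun] = [9, 9]
r2 m[φ0→ice] = [9, 9]
r2 m[φ1→sun] = [6, 7]
r2 m[φ2→sun] = [6, 6]
r2 m[φ3→sun] = [7, 3]
r2 m[φ4→cld] = [1, 3]
r2 m[φ5→cld] = [6, 2]
r2 m[φ6→sun] = [8, 2]
r2 m[cld→φ0] = [6, 6]
r2 m[cld→φ4] = [54, 18]
r2 m[cld→φ5] = [9, 27]
r2 m[sun→φ0] = [2016, 252]
r2 m[sun→φ1] = [3024, 324]
r2 m[sun→φ2] = [3024, 378]
r2 m[sun→φ3] = [2592, 756]
r2 m[sun→φ6] = [2268, 1134]
r2 m[ice→φ0] = [1, 1]
r3 m[φ0→cld] = [18144, 6048]
r3 m[φ0→sun] = [54, 54]
r3 m[φ0→ice] = [48384, 108864]
r3 m[φ1→sun] = [6, 7]
r3 m[φ2→sun] = [6, 6]
r3 m[φ3→sun] = [7, 3]
r3 m[φ4→cld] = [1, 3]
r3 m[φ5→cld] = [6, 2]
r3 m[φ6→sun] = [8, 2]
r3 m[cld→φ0] = [6, 6]
r3 m[cld→φ4] = [54, 18]
r3 m[cld→φ5] = [9, 27]
r3 m[sun→φ0] = [2016, 252]
r3 m[sun→φ1] = [3024, 324]
r3 m[sun→φ2] = [3024, 378]
r3 m[sun→φ3] = [2592, 756]
r3 m[sun→φ6] = [2268, 1134]
r3 m[ice→φ0] = [1, 1]
r4 m[φ0→cld] = [18144, 6048]
r4 m[φ0→sun] = [54, 54]
r4 m[φ0→ice] = [48384, 108864]
r4 m[φ1→sun] = [6, 7]
r4 m[φ2→sun] = [6, 6]
r4 m[φ3→sun] = [7, 3]
r4 m[φ4→cld] = [1, 3]
r4 m[φ5→cld] = [6, 2]
r4 m[φ6→sun] = [8, 2]
r4 m[cld→φ0] = [6, 6]
r4 m[cld→φ4] = [108864, 12096]
r4 m[cld→φ5] = [18144, 18144]
r4 m[sun→φ0] = [2016, 252]
r4 m[sun→φ1] = [18144, 1944]
r4 m[sun→φ2] = [18144, 2268]
r4 m[sun→φ3] = [15552, 4536]
r4 m[sun→φ6] = [13608, 6804]
r4 m[ice→φ0] = [1, 1]
r5 m[φ0→cld] = [18144, 6048]
r5 m[φ0→sun] = [54, 54]
r5 m[φ0→ice] = [48384, 108864]
r5 m[φ1→sun] = [6, 7]
r5 m[φ2→sun] = [6, 6]
r5 m[φ3→sun] = [7, 3]
r5 m[φ4→cld] = [1, 3]
r5 m[φ5→cld] = [6, 2]
r5 m[φ6→sun] = [8, 2]
r5 m[cld→φ0] = [6, 6]
r5 m[cld→φ4] = [108864, 12096]
r5 m[cld→φ5] = [18144, 18144]
r5 m[sun→φ0] = [2016, 252]
r5 m[sun→φ1] = [18144, 1944]
r5 m[sun→φ2] = [18144, 2268]
r5 m[sun→φ3] = [15552, 4536]
r5 m[sun→φ6] = [13608, 6804]
r5 m[ice→φ0] = [1, 1]
fixed point reached at round 5
traceback from cld: (cld=0, sun=0, ice=1), score=108864

assignment: (cld=0, sun=0, ice=1); score = 108864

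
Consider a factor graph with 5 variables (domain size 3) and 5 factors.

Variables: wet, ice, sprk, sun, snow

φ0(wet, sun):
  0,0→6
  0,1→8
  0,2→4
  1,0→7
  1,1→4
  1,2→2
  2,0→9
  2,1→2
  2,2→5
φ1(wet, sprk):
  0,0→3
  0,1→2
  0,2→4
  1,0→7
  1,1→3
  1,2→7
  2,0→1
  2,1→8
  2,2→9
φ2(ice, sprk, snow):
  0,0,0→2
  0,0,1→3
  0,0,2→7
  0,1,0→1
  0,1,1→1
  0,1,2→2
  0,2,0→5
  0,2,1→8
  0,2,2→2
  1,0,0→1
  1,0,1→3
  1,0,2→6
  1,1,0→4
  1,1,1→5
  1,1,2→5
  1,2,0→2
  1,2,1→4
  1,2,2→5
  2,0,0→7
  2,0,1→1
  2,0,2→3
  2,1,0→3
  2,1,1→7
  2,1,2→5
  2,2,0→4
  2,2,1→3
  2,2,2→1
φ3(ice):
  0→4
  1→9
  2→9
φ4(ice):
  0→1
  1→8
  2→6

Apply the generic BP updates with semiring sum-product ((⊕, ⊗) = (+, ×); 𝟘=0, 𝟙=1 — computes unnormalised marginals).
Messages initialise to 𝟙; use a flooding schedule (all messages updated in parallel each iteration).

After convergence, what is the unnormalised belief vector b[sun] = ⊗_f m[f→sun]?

init: all messages = 𝟙 over 3 values
r1 m[φ0→wet] = [18, 13, 16]
r1 m[φ0→sun] = [22, 14, 11]
r1 m[φ1→wet] = [9, 17, 18]
r1 m[φ1→sprk] = [11, 13, 20]
r1 m[φ2→ice] = [31, 35, 34]
r1 m[φ2→sprk] = [33, 33, 34]
r1 m[φ2→snow] = [29, 35, 36]
r1 m[φ3→ice] = [4, 9, 9]
r1 m[φ4→ice] = [1, 8, 6]
r1 m[wet→φ0] = [1, 1, 1]
r1 m[wet→φ1] = [1, 1, 1]
r1 m[ice→φ2] = [1, 1, 1]
r1 m[ice→φ3] = [1, 1, 1]
r1 m[ice→φ4] = [1, 1, 1]
r1 m[sprk→φ1] = [1, 1, 1]
r1 m[sprk→φ2] = [1, 1, 1]
r1 m[sun→φ0] = [1, 1, 1]
r1 m[snow→φ2] = [1, 1, 1]
r2 m[φ0→wet] = [18, 13, 16]
r2 m[φ0→sun] = [22, 14, 11]
r2 m[φ1→wet] = [9, 17, 18]
r2 m[φ1→sprk] = [11, 13, 20]
r2 m[φ2→ice] = [31, 35, 34]
r2 m[φ2→sprk] = [33, 33, 34]
r2 m[φ2→snow] = [29, 35, 36]
r2 m[φ3→ice] = [4, 9, 9]
r2 m[φ4→ice] = [1, 8, 6]
r2 m[wet→φ0] = [9, 17, 18]
r2 m[wet→φ1] = [18, 13, 16]
r2 m[ice→φ2] = [4, 72, 54]
r2 m[ice→φ3] = [31, 280, 204]
r2 m[ice→φ4] = [124, 315, 306]
r2 m[sprk→φ1] = [33, 33, 34]
r2 m[sprk→φ2] = [11, 13, 20]
r2 m[sun→φ0] = [1, 1, 1]
r2 m[snow→φ2] = [1, 1, 1]
r3 m[φ0→wet] = [18, 13, 16]
r3 m[φ0→sun] = [335, 176, 160]
r3 m[φ1→wet] = [301, 568, 603]
r3 m[φ1→sprk] = [161, 203, 307]
r3 m[φ2→ice] = [484, 512, 476]
r3 m[φ2→sprk] = [1362, 1834, 1284]
r3 m[φ2→snow] = [18540, 22388, 23576]
r3 m[φ3→ice] = [4, 9, 9]
r3 m[φ4→ice] = [1, 8, 6]
r3 m[wet→φ0] = [9, 17, 18]
r3 m[wet→φ1] = [18, 13, 16]
r3 m[ice→φ2] = [4, 72, 54]
r3 m[ice→φ3] = [31, 280, 204]
r3 m[ice→φ4] = [124, 315, 306]
r3 m[sprk→φ1] = [33, 33, 34]
r3 m[sprk→φ2] = [11, 13, 20]
r3 m[sun→φ0] = [1, 1, 1]
r3 m[snow→φ2] = [1, 1, 1]
r4 m[φ0→wet] = [18, 13, 16]
r4 m[φ0→sun] = [335, 176, 160]
r4 m[φ1→wet] = [301, 568, 603]
r4 m[φ1→sprk] = [161, 203, 307]
r4 m[φ2→ice] = [484, 512, 476]
r4 m[φ2→sprk] = [1362, 1834, 1284]
r4 m[φ2→snow] = [18540, 22388, 23576]
r4 m[φ3→ice] = [4, 9, 9]
r4 m[φ4→ice] = [1, 8, 6]
r4 m[wet→φ0] = [301, 568, 603]
r4 m[wet→φ1] = [18, 13, 16]
r4 m[ice→φ2] = [4, 72, 54]
r4 m[ice→φ3] = [484, 4096, 2856]
r4 m[ice→φ4] = [1936, 4608, 4284]
r4 m[sprk→φ1] = [1362, 1834, 1284]
r4 m[sprk→φ2] = [161, 203, 307]
r4 m[sun→φ0] = [1, 1, 1]
r4 m[snow→φ2] = [1, 1, 1]
r5 m[φ0→wet] = [18, 13, 16]
r5 m[φ0→sun] = [11209, 5886, 5355]
r5 m[φ1→wet] = [12890, 24024, 27590]
r5 m[φ1→sprk] = [161, 203, 307]
r5 m[φ2→ice] = [7349, 7829, 7272]
r5 m[φ2→sprk] = [1362, 1834, 1284]
r5 m[φ2→snow] = [282560, 344002, 359210]
r5 m[φ3→ice] = [4, 9, 9]
r5 m[φ4→ice] = [1, 8, 6]
r5 m[wet→φ0] = [301, 568, 603]
r5 m[wet→φ1] = [18, 13, 16]
r5 m[ice→φ2] = [4, 72, 54]
r5 m[ice→φ3] = [484, 4096, 2856]
r5 m[ice→φ4] = [1936, 4608, 4284]
r5 m[sprk→φ1] = [1362, 1834, 1284]
r5 m[sprk→φ2] = [161, 203, 307]
r5 m[sun→φ0] = [1, 1, 1]
r5 m[snow→φ2] = [1, 1, 1]
r6 m[φ0→wet] = [18, 13, 16]
r6 m[φ0→sun] = [11209, 5886, 5355]
r6 m[φ1→wet] = [12890, 24024, 27590]
r6 m[φ1→sprk] = [161, 203, 307]
r6 m[φ2→ice] = [7349, 7829, 7272]
r6 m[φ2→sprk] = [1362, 1834, 1284]
r6 m[φ2→snow] = [282560, 344002, 359210]
r6 m[φ3→ice] = [4, 9, 9]
r6 m[φ4→ice] = [1, 8, 6]
r6 m[wet→φ0] = [12890, 24024, 27590]
r6 m[wet→φ1] = [18, 13, 16]
r6 m[ice→φ2] = [4, 72, 54]
r6 m[ice→φ3] = [7349, 62632, 43632]
r6 m[ice→φ4] = [29396, 70461, 65448]
r6 m[sprk→φ1] = [1362, 1834, 1284]
r6 m[sprk→φ2] = [161, 203, 307]
r6 m[sun→φ0] = [1, 1, 1]
r6 m[snow→φ2] = [1, 1, 1]
r7 m[φ0→wet] = [18, 13, 16]
r7 m[φ0→sun] = [493818, 254396, 237558]
r7 m[φ1→wet] = [12890, 24024, 27590]
r7 m[φ1→sprk] = [161, 203, 307]
r7 m[φ2→ice] = [7349, 7829, 7272]
r7 m[φ2→sprk] = [1362, 1834, 1284]
r7 m[φ2→snow] = [282560, 344002, 359210]
r7 m[φ3→ice] = [4, 9, 9]
r7 m[φ4→ice] = [1, 8, 6]
r7 m[wet→φ0] = [12890, 24024, 27590]
r7 m[wet→φ1] = [18, 13, 16]
r7 m[ice→φ2] = [4, 72, 54]
r7 m[ice→φ3] = [7349, 62632, 43632]
r7 m[ice→φ4] = [29396, 70461, 65448]
r7 m[sprk→φ1] = [1362, 1834, 1284]
r7 m[sprk→φ2] = [161, 203, 307]
r7 m[sun→φ0] = [1, 1, 1]
r7 m[snow→φ2] = [1, 1, 1]
r8 m[φ0→wet] = [18, 13, 16]
r8 m[φ0→sun] = [493818, 254396, 237558]
r8 m[φ1→wet] = [12890, 24024, 27590]
r8 m[φ1→sprk] = [161, 203, 307]
r8 m[φ2→ice] = [7349, 7829, 7272]
r8 m[φ2→sprk] = [1362, 1834, 1284]
r8 m[φ2→snow] = [282560, 344002, 359210]
r8 m[φ3→ice] = [4, 9, 9]
r8 m[φ4→ice] = [1, 8, 6]
r8 m[wet→φ0] = [12890, 24024, 27590]
r8 m[wet→φ1] = [18, 13, 16]
r8 m[ice→φ2] = [4, 72, 54]
r8 m[ice→φ3] = [7349, 62632, 43632]
r8 m[ice→φ4] = [29396, 70461, 65448]
r8 m[sprk→φ1] = [1362, 1834, 1284]
r8 m[sprk→φ2] = [161, 203, 307]
r8 m[sun→φ0] = [1, 1, 1]
r8 m[snow→φ2] = [1, 1, 1]
fixed point reached at round 8
b[sun] = ⊗ incoming = [493818, 254396, 237558]

b[sun] = [493818, 254396, 237558]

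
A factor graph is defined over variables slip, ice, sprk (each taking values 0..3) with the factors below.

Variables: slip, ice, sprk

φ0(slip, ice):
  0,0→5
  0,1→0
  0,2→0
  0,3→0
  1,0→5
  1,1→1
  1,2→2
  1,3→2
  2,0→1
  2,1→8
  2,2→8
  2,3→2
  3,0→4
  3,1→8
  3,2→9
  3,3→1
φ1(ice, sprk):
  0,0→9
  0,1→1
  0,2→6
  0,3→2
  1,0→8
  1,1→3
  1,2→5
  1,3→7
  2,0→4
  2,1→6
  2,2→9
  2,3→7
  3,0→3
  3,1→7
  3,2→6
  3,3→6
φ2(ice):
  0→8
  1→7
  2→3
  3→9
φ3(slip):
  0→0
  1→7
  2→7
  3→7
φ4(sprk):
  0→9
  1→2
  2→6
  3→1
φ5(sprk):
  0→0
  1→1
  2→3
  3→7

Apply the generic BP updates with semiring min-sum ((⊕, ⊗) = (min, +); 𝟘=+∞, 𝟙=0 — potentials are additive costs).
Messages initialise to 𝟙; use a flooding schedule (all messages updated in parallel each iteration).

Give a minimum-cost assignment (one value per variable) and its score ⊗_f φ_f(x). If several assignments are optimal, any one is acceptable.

assignment: (slip=0, ice=2, sprk=1); score = 12

init: all messages = 𝟙 over 4 values
r1 m[φ0→slip] = [0, 1, 1, 1]
r1 m[φ0→ice] = [1, 0, 0, 0]
r1 m[φ1→ice] = [1, 3, 4, 3]
r1 m[φ1→sprk] = [3, 1, 5, 2]
r1 m[φ2→ice] = [8, 7, 3, 9]
r1 m[φ3→slip] = [0, 7, 7, 7]
r1 m[φ4→sprk] = [9, 2, 6, 1]
r1 m[φ5→sprk] = [0, 1, 3, 7]
r1 m[slip→φ0] = [0, 0, 0, 0]
r1 m[slip→φ3] = [0, 0, 0, 0]
r1 m[ice→φ0] = [0, 0, 0, 0]
r1 m[ice→φ1] = [0, 0, 0, 0]
r1 m[ice→φ2] = [0, 0, 0, 0]
r1 m[sprk→φ1] = [0, 0, 0, 0]
r1 m[sprk→φ4] = [0, 0, 0, 0]
r1 m[sprk→φ5] = [0, 0, 0, 0]
r2 m[φ0→slip] = [0, 1, 1, 1]
r2 m[φ0→ice] = [1, 0, 0, 0]
r2 m[φ1→ice] = [1, 3, 4, 3]
r2 m[φ1→sprk] = [3, 1, 5, 2]
r2 m[φ2→ice] = [8, 7, 3, 9]
r2 m[φ3→slip] = [0, 7, 7, 7]
r2 m[φ4→sprk] = [9, 2, 6, 1]
r2 m[φ5→sprk] = [0, 1, 3, 7]
r2 m[slip→φ0] = [0, 7, 7, 7]
r2 m[slip→φ3] = [0, 1, 1, 1]
r2 m[ice→φ0] = [9, 10, 7, 12]
r2 m[ice→φ1] = [9, 7, 3, 9]
r2 m[ice→φ2] = [2, 3, 4, 3]
r2 m[sprk→φ1] = [9, 3, 9, 8]
r2 m[sprk→φ4] = [3, 2, 8, 9]
r2 m[sprk→φ5] = [12, 3, 11, 3]
r3 m[φ0→slip] = [7, 9, 10, 13]
r3 m[φ0→ice] = [5, 0, 0, 0]
r3 m[φ1→ice] = [4, 6, 9, 10]
r3 m[φ1→sprk] = [7, 9, 12, 10]
r3 m[φ2→ice] = [8, 7, 3, 9]
r3 m[φ3→slip] = [0, 7, 7, 7]
r3 m[φ4→sprk] = [9, 2, 6, 1]
r3 m[φ5→sprk] = [0, 1, 3, 7]
r3 m[slip→φ0] = [0, 7, 7, 7]
r3 m[slip→φ3] = [0, 1, 1, 1]
r3 m[ice→φ0] = [9, 10, 7, 12]
r3 m[ice→φ1] = [9, 7, 3, 9]
r3 m[ice→φ2] = [2, 3, 4, 3]
r3 m[sprk→φ1] = [9, 3, 9, 8]
r3 m[sprk→φ4] = [3, 2, 8, 9]
r3 m[sprk→φ5] = [12, 3, 11, 3]
r4 m[φ0→slip] = [7, 9, 10, 13]
r4 m[φ0→ice] = [5, 0, 0, 0]
r4 m[φ1→ice] = [4, 6, 9, 10]
r4 m[φ1→sprk] = [7, 9, 12, 10]
r4 m[φ2→ice] = [8, 7, 3, 9]
r4 m[φ3→slip] = [0, 7, 7, 7]
r4 m[φ4→sprk] = [9, 2, 6, 1]
r4 m[φ5→sprk] = [0, 1, 3, 7]
r4 m[slip→φ0] = [0, 7, 7, 7]
r4 m[slip→φ3] = [7, 9, 10, 13]
r4 m[ice→φ0] = [12, 13, 12, 19]
r4 m[ice→φ1] = [13, 7, 3, 9]
r4 m[ice→φ2] = [9, 6, 9, 10]
r4 m[sprk→φ1] = [9, 3, 9, 8]
r4 m[sprk→φ4] = [7, 10, 15, 17]
r4 m[sprk→φ5] = [16, 11, 18, 11]
r5 m[φ0→slip] = [12, 14, 13, 16]
r5 m[φ0→ice] = [5, 0, 0, 0]
r5 m[φ1→ice] = [4, 6, 9, 10]
r5 m[φ1→sprk] = [7, 9, 12, 10]
r5 m[φ2→ice] = [8, 7, 3, 9]
r5 m[φ3→slip] = [0, 7, 7, 7]
r5 m[φ4→sprk] = [9, 2, 6, 1]
r5 m[φ5→sprk] = [0, 1, 3, 7]
r5 m[slip→φ0] = [0, 7, 7, 7]
r5 m[slip→φ3] = [7, 9, 10, 13]
r5 m[ice→φ0] = [12, 13, 12, 19]
r5 m[ice→φ1] = [13, 7, 3, 9]
r5 m[ice→φ2] = [9, 6, 9, 10]
r5 m[sprk→φ1] = [9, 3, 9, 8]
r5 m[sprk→φ4] = [7, 10, 15, 17]
r5 m[sprk→φ5] = [16, 11, 18, 11]
r6 m[φ0→slip] = [12, 14, 13, 16]
r6 m[φ0→ice] = [5, 0, 0, 0]
r6 m[φ1→ice] = [4, 6, 9, 10]
r6 m[φ1→sprk] = [7, 9, 12, 10]
r6 m[φ2→ice] = [8, 7, 3, 9]
r6 m[φ3→slip] = [0, 7, 7, 7]
r6 m[φ4→sprk] = [9, 2, 6, 1]
r6 m[φ5→sprk] = [0, 1, 3, 7]
r6 m[slip→φ0] = [0, 7, 7, 7]
r6 m[slip→φ3] = [12, 14, 13, 16]
r6 m[ice→φ0] = [12, 13, 12, 19]
r6 m[ice→φ1] = [13, 7, 3, 9]
r6 m[ice→φ2] = [9, 6, 9, 10]
r6 m[sprk→φ1] = [9, 3, 9, 8]
r6 m[sprk→φ4] = [7, 10, 15, 17]
r6 m[sprk→φ5] = [16, 11, 18, 11]
r7 m[φ0→slip] = [12, 14, 13, 16]
r7 m[φ0→ice] = [5, 0, 0, 0]
r7 m[φ1→ice] = [4, 6, 9, 10]
r7 m[φ1→sprk] = [7, 9, 12, 10]
r7 m[φ2→ice] = [8, 7, 3, 9]
r7 m[φ3→slip] = [0, 7, 7, 7]
r7 m[φ4→sprk] = [9, 2, 6, 1]
r7 m[φ5→sprk] = [0, 1, 3, 7]
r7 m[slip→φ0] = [0, 7, 7, 7]
r7 m[slip→φ3] = [12, 14, 13, 16]
r7 m[ice→φ0] = [12, 13, 12, 19]
r7 m[ice→φ1] = [13, 7, 3, 9]
r7 m[ice→φ2] = [9, 6, 9, 10]
r7 m[sprk→φ1] = [9, 3, 9, 8]
r7 m[sprk→φ4] = [7, 10, 15, 17]
r7 m[sprk→φ5] = [16, 11, 18, 11]
fixed point reached at round 7
traceback from slip: (slip=0, ice=2, sprk=1), score=12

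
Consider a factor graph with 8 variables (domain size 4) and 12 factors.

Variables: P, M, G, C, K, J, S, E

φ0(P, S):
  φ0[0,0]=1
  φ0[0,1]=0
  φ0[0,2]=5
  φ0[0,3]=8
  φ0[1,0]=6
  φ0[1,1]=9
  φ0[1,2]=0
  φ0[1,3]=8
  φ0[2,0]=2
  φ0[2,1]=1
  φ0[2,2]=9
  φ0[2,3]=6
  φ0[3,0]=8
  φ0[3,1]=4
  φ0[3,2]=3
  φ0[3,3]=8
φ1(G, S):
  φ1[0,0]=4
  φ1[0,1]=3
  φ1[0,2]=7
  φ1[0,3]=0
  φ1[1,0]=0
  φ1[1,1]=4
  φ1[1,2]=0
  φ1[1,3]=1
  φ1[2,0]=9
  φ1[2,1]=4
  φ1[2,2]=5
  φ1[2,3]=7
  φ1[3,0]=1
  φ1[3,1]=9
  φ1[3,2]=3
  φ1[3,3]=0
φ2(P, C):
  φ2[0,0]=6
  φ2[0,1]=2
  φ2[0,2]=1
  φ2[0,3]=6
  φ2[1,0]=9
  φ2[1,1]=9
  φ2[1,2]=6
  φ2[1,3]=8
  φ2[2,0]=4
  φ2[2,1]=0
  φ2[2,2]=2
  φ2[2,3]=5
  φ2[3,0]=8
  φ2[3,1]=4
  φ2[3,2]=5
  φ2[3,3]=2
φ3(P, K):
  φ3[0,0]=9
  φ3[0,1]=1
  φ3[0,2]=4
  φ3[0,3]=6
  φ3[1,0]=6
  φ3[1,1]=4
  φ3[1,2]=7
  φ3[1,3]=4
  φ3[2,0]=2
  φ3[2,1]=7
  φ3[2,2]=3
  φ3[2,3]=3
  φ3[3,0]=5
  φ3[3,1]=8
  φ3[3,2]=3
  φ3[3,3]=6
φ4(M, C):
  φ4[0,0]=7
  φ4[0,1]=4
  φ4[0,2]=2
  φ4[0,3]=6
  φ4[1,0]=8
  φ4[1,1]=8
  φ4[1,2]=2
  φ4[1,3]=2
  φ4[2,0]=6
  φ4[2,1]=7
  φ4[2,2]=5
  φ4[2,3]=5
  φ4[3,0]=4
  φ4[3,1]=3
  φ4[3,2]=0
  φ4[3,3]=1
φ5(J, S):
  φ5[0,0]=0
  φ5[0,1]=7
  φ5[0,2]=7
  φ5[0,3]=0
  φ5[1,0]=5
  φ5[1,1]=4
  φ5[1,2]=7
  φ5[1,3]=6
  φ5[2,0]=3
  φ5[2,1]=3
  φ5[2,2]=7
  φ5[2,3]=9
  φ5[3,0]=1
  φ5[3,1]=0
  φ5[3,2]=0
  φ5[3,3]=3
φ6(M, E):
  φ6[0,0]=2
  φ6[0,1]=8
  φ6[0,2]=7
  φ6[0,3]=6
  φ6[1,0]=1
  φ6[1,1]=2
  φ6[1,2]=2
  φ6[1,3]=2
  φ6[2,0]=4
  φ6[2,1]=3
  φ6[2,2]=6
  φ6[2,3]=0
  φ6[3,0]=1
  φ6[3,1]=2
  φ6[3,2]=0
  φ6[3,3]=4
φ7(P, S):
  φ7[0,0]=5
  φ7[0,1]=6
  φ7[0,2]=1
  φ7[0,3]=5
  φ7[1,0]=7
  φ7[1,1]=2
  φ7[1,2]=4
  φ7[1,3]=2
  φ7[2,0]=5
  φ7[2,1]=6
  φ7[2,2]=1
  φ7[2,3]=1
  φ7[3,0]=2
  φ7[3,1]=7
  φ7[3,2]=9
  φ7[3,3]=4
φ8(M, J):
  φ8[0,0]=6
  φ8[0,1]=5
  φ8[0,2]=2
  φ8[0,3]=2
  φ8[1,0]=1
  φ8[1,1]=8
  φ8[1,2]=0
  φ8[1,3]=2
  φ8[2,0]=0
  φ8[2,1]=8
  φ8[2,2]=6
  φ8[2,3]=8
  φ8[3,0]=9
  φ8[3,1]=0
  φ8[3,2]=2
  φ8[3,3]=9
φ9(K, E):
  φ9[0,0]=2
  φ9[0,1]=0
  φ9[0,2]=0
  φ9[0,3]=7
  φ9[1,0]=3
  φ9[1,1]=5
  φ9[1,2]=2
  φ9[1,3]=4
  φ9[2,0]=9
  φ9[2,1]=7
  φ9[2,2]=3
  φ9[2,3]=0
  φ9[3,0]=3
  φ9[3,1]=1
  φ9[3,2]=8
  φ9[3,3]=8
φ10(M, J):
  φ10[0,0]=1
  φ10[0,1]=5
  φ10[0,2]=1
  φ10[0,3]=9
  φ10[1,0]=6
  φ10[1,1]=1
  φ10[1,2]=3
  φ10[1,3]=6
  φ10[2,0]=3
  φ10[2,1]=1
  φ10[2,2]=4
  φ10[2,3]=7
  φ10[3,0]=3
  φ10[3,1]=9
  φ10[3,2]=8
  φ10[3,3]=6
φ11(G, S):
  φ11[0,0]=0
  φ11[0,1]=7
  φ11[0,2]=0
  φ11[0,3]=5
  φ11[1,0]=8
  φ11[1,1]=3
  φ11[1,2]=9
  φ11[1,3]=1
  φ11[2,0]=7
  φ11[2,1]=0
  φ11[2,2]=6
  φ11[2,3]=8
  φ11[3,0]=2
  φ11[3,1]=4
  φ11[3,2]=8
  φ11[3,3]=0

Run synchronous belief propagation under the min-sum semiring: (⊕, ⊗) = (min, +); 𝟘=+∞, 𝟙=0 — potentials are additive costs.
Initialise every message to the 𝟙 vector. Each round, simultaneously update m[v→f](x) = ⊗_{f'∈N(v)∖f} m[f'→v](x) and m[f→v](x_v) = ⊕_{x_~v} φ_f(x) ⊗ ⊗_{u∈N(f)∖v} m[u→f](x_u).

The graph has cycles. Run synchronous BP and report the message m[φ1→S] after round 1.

init: all messages = 𝟙 over 4 values
r1 m[φ0→P] = [0, 0, 1, 3]
r1 m[φ0→S] = [1, 0, 0, 6]
r1 m[φ1→G] = [0, 0, 4, 0]
r1 m[φ1→S] = [0, 3, 0, 0]
r1 m[φ2→P] = [1, 6, 0, 2]
r1 m[φ2→C] = [4, 0, 1, 2]
r1 m[φ3→P] = [1, 4, 2, 3]
r1 m[φ3→K] = [2, 1, 3, 3]
r1 m[φ4→M] = [2, 2, 5, 0]
r1 m[φ4→C] = [4, 3, 0, 1]
r1 m[φ5→J] = [0, 4, 3, 0]
r1 m[φ5→S] = [0, 0, 0, 0]
r1 m[φ6→M] = [2, 1, 0, 0]
r1 m[φ6→E] = [1, 2, 0, 0]
r1 m[φ7→P] = [1, 2, 1, 2]
r1 m[φ7→S] = [2, 2, 1, 1]
r1 m[φ8→M] = [2, 0, 0, 0]
r1 m[φ8→J] = [0, 0, 0, 2]
r1 m[φ9→K] = [0, 2, 0, 1]
r1 m[φ9→E] = [2, 0, 0, 0]
r1 m[φ10→M] = [1, 1, 1, 3]
r1 m[φ10→J] = [1, 1, 1, 6]
r1 m[φ11→G] = [0, 1, 0, 0]
r1 m[φ11→S] = [0, 0, 0, 0]
r1 m[P→φ0] = [0, 0, 0, 0]
r1 m[P→φ2] = [0, 0, 0, 0]
r1 m[P→φ3] = [0, 0, 0, 0]
r1 m[P→φ7] = [0, 0, 0, 0]
r1 m[M→φ4] = [0, 0, 0, 0]
r1 m[M→φ6] = [0, 0, 0, 0]
r1 m[M→φ8] = [0, 0, 0, 0]
r1 m[M→φ10] = [0, 0, 0, 0]
r1 m[G→φ1] = [0, 0, 0, 0]
r1 m[G→φ11] = [0, 0, 0, 0]
r1 m[C→φ2] = [0, 0, 0, 0]
r1 m[C→φ4] = [0, 0, 0, 0]
r1 m[K→φ3] = [0, 0, 0, 0]
r1 m[K→φ9] = [0, 0, 0, 0]
r1 m[J→φ5] = [0, 0, 0, 0]
r1 m[J→φ8] = [0, 0, 0, 0]
r1 m[J→φ10] = [0, 0, 0, 0]
r1 m[S→φ0] = [0, 0, 0, 0]
r1 m[S→φ1] = [0, 0, 0, 0]
r1 m[S→φ5] = [0, 0, 0, 0]
r1 m[S→φ7] = [0, 0, 0, 0]
r1 m[S→φ11] = [0, 0, 0, 0]
r1 m[E→φ6] = [0, 0, 0, 0]
r1 m[E→φ9] = [0, 0, 0, 0]

message @ round 1 = [0, 3, 0, 0]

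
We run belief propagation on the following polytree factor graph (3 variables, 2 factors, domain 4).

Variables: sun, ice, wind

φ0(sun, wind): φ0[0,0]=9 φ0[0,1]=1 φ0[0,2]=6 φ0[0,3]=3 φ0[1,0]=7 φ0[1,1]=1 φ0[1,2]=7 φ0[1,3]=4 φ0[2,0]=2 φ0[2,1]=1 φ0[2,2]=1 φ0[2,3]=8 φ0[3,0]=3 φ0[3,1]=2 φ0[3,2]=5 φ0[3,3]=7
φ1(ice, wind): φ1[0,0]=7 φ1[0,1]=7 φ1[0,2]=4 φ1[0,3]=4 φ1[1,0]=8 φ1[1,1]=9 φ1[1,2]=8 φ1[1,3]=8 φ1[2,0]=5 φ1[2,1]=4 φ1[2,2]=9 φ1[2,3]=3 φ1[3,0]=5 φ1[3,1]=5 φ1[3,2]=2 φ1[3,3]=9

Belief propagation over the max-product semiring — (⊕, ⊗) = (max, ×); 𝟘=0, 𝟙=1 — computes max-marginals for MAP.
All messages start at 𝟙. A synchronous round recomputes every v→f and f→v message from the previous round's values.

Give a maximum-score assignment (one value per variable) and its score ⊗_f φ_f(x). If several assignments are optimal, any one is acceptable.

init: all messages = 𝟙 over 4 values
r1 m[φ0→sun] = [9, 7, 8, 7]
r1 m[φ0→wind] = [9, 2, 7, 8]
r1 m[φ1→ice] = [7, 9, 9, 9]
r1 m[φ1→wind] = [8, 9, 9, 9]
r1 m[sun→φ0] = [1, 1, 1, 1]
r1 m[ice→φ1] = [1, 1, 1, 1]
r1 m[wind→φ0] = [1, 1, 1, 1]
r1 m[wind→φ1] = [1, 1, 1, 1]
r2 m[φ0→sun] = [9, 7, 8, 7]
r2 m[φ0→wind] = [9, 2, 7, 8]
r2 m[φ1→ice] = [7, 9, 9, 9]
r2 m[φ1→wind] = [8, 9, 9, 9]
r2 m[sun→φ0] = [1, 1, 1, 1]
r2 m[ice→φ1] = [1, 1, 1, 1]
r2 m[wind→φ0] = [8, 9, 9, 9]
r2 m[wind→φ1] = [9, 2, 7, 8]
r3 m[φ0→sun] = [72, 63, 72, 63]
r3 m[φ0→wind] = [9, 2, 7, 8]
r3 m[φ1→ice] = [63, 72, 63, 72]
r3 m[φ1→wind] = [8, 9, 9, 9]
r3 m[sun→φ0] = [1, 1, 1, 1]
r3 m[ice→φ1] = [1, 1, 1, 1]
r3 m[wind→φ0] = [8, 9, 9, 9]
r3 m[wind→φ1] = [9, 2, 7, 8]
r4 m[φ0→sun] = [72, 63, 72, 63]
r4 m[φ0→wind] = [9, 2, 7, 8]
r4 m[φ1→ice] = [63, 72, 63, 72]
r4 m[φ1→wind] = [8, 9, 9, 9]
r4 m[sun→φ0] = [1, 1, 1, 1]
r4 m[ice→φ1] = [1, 1, 1, 1]
r4 m[wind→φ0] = [8, 9, 9, 9]
r4 m[wind→φ1] = [9, 2, 7, 8]
fixed point reached at round 4
traceback from sun: (sun=0, ice=1, wind=0), score=72

assignment: (sun=0, ice=1, wind=0); score = 72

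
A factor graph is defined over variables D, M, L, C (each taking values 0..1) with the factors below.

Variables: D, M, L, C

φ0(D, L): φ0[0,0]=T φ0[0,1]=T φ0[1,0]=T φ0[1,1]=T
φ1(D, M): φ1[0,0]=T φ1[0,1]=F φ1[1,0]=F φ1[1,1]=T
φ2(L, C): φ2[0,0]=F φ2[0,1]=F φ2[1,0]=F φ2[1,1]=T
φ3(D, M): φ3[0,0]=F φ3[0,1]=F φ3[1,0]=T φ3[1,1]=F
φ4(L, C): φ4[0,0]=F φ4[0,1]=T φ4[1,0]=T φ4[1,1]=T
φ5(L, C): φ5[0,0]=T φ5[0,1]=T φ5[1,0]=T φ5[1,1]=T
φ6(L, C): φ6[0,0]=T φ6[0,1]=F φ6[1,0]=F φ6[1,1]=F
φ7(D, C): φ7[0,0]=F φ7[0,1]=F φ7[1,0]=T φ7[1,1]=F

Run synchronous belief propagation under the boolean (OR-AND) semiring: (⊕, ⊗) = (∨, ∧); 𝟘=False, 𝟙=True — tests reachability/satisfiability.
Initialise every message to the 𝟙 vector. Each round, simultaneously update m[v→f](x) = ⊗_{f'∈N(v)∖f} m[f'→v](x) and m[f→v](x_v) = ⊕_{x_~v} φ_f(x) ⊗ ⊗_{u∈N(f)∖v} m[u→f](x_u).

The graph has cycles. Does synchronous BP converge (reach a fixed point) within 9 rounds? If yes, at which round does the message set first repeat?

init: all messages = 𝟙 over 2 values
r1 m[φ0→D] = [T, T]
r1 m[φ0→L] = [T, T]
r1 m[φ1→D] = [T, T]
r1 m[φ1→M] = [T, T]
r1 m[φ2→L] = [F, T]
r1 m[φ2→C] = [F, T]
r1 m[φ3→D] = [F, T]
r1 m[φ3→M] = [T, F]
r1 m[φ4→L] = [T, T]
r1 m[φ4→C] = [T, T]
r1 m[φ5→L] = [T, T]
r1 m[φ5→C] = [T, T]
r1 m[φ6→L] = [T, F]
r1 m[φ6→C] = [T, F]
r1 m[φ7→D] = [F, T]
r1 m[φ7→C] = [T, F]
r1 m[D→φ0] = [T, T]
r1 m[D→φ1] = [T, T]
r1 m[D→φ3] = [T, T]
r1 m[D→φ7] = [T, T]
r1 m[M→φ1] = [T, T]
r1 m[M→φ3] = [T, T]
r1 m[L→φ0] = [T, T]
r1 m[L→φ2] = [T, T]
r1 m[L→φ4] = [T, T]
r1 m[L→φ5] = [T, T]
r1 m[L→φ6] = [T, T]
r1 m[C→φ2] = [T, T]
r1 m[C→φ4] = [T, T]
r1 m[C→φ5] = [T, T]
r1 m[C→φ6] = [T, T]
r1 m[C→φ7] = [T, T]
r2 m[φ0→D] = [T, T]
r2 m[φ0→L] = [T, T]
r2 m[φ1→D] = [T, T]
r2 m[φ1→M] = [T, T]
r2 m[φ2→L] = [F, T]
r2 m[φ2→C] = [F, T]
r2 m[φ3→D] = [F, T]
r2 m[φ3→M] = [T, F]
r2 m[φ4→L] = [T, T]
r2 m[φ4→C] = [T, T]
r2 m[φ5→L] = [T, T]
r2 m[φ5→C] = [T, T]
r2 m[φ6→L] = [T, F]
r2 m[φ6→C] = [T, F]
r2 m[φ7→D] = [F, T]
r2 m[φ7→C] = [T, F]
r2 m[D→φ0] = [F, T]
r2 m[D→φ1] = [F, T]
r2 m[D→φ3] = [F, T]
r2 m[D→φ7] = [F, T]
r2 m[M→φ1] = [T, F]
r2 m[M→φ3] = [T, T]
r2 m[L→φ0] = [F, F]
r2 m[L→φ2] = [T, F]
r2 m[L→φ4] = [F, F]
r2 m[L→φ5] = [F, F]
r2 m[L→φ6] = [F, T]
r2 m[C→φ2] = [T, F]
r2 m[C→φ4] = [F, F]
r2 m[C→φ5] = [F, F]
r2 m[C→φ6] = [F, F]
r2 m[C→φ7] = [F, F]
r3 m[φ0→D] = [F, F]
r3 m[φ0→L] = [T, T]
r3 m[φ1→D] = [T, F]
r3 m[φ1→M] = [F, T]
r3 m[φ2→L] = [F, F]
r3 m[φ2→C] = [F, F]
r3 m[φ3→D] = [F, T]
r3 m[φ3→M] = [T, F]
r3 m[φ4→L] = [F, F]
r3 m[φ4→C] = [F, F]
r3 m[φ5→L] = [F, F]
r3 m[φ5→C] = [F, F]
r3 m[φ6→L] = [F, F]
r3 m[φ6→C] = [F, F]
r3 m[φ7→D] = [F, F]
r3 m[φ7→C] = [T, F]
r3 m[D→φ0] = [F, T]
r3 m[D→φ1] = [F, T]
r3 m[D→φ3] = [F, T]
r3 m[D→φ7] = [F, T]
r3 m[M→φ1] = [T, F]
r3 m[M→φ3] = [T, T]
r3 m[L→φ0] = [F, F]
r3 m[L→φ2] = [T, F]
r3 m[L→φ4] = [F, F]
r3 m[L→φ5] = [F, F]
r3 m[L→φ6] = [F, T]
r3 m[C→φ2] = [T, F]
r3 m[C→φ4] = [F, F]
r3 m[C→φ5] = [F, F]
r3 m[C→φ6] = [F, F]
r3 m[C→φ7] = [F, F]
r4 m[φ0→D] = [F, F]
r4 m[φ0→L] = [T, T]
r4 m[φ1→D] = [T, F]
r4 m[φ1→M] = [F, T]
r4 m[φ2→L] = [F, F]
r4 m[φ2→C] = [F, F]
r4 m[φ3→D] = [F, T]
r4 m[φ3→M] = [T, F]
r4 m[φ4→L] = [F, F]
r4 m[φ4→C] = [F, F]
r4 m[φ5→L] = [F, F]
r4 m[φ5→C] = [F, F]
r4 m[φ6→L] = [F, F]
r4 m[φ6→C] = [F, F]
r4 m[φ7→D] = [F, F]
r4 m[φ7→C] = [T, F]
r4 m[D→φ0] = [F, F]
r4 m[D→φ1] = [F, F]
r4 m[D→φ3] = [F, F]
r4 m[D→φ7] = [F, F]
r4 m[M→φ1] = [T, F]
r4 m[M→φ3] = [F, T]
r4 m[L→φ0] = [F, F]
r4 m[L→φ2] = [F, F]
r4 m[L→φ4] = [F, F]
r4 m[L→φ5] = [F, F]
r4 m[L→φ6] = [F, F]
r4 m[C→φ2] = [F, F]
r4 m[C→φ4] = [F, F]
r4 m[C→φ5] = [F, F]
r4 m[C→φ6] = [F, F]
r4 m[C→φ7] = [F, F]
r5 m[φ0→D] = [F, F]
r5 m[φ0→L] = [F, F]
r5 m[φ1→D] = [T, F]
r5 m[φ1→M] = [F, F]
r5 m[φ2→L] = [F, F]
r5 m[φ2→C] = [F, F]
r5 m[φ3→D] = [F, F]
r5 m[φ3→M] = [F, F]
r5 m[φ4→L] = [F, F]
r5 m[φ4→C] = [F, F]
r5 m[φ5→L] = [F, F]
r5 m[φ5→C] = [F, F]
r5 m[φ6→L] = [F, F]
r5 m[φ6→C] = [F, F]
r5 m[φ7→D] = [F, F]
r5 m[φ7→C] = [F, F]
r5 m[D→φ0] = [F, F]
r5 m[D→φ1] = [F, F]
r5 m[D→φ3] = [F, F]
r5 m[D→φ7] = [F, F]
r5 m[M→φ1] = [T, F]
r5 m[M→φ3] = [F, T]
r5 m[L→φ0] = [F, F]
r5 m[L→φ2] = [F, F]
r5 m[L→φ4] = [F, F]
r5 m[L→φ5] = [F, F]
r5 m[L→φ6] = [F, F]
r5 m[C→φ2] = [F, F]
r5 m[C→φ4] = [F, F]
r5 m[C→φ5] = [F, F]
r5 m[C→φ6] = [F, F]
r5 m[C→φ7] = [F, F]
r6 m[φ0→D] = [F, F]
r6 m[φ0→L] = [F, F]
r6 m[φ1→D] = [T, F]
r6 m[φ1→M] = [F, F]
r6 m[φ2→L] = [F, F]
r6 m[φ2→C] = [F, F]
r6 m[φ3→D] = [F, F]
r6 m[φ3→M] = [F, F]
r6 m[φ4→L] = [F, F]
r6 m[φ4→C] = [F, F]
r6 m[φ5→L] = [F, F]
r6 m[φ5→C] = [F, F]
r6 m[φ6→L] = [F, F]
r6 m[φ6→C] = [F, F]
r6 m[φ7→D] = [F, F]
r6 m[φ7→C] = [F, F]
r6 m[D→φ0] = [F, F]
r6 m[D→φ1] = [F, F]
r6 m[D→φ3] = [F, F]
r6 m[D→φ7] = [F, F]
r6 m[M→φ1] = [F, F]
r6 m[M→φ3] = [F, F]
r6 m[L→φ0] = [F, F]
r6 m[L→φ2] = [F, F]
r6 m[L→φ4] = [F, F]
r6 m[L→φ5] = [F, F]
r6 m[L→φ6] = [F, F]
r6 m[C→φ2] = [F, F]
r6 m[C→φ4] = [F, F]
r6 m[C→φ5] = [F, F]
r6 m[C→φ6] = [F, F]
r6 m[C→φ7] = [F, F]
r7 m[φ0→D] = [F, F]
r7 m[φ0→L] = [F, F]
r7 m[φ1→D] = [F, F]
r7 m[φ1→M] = [F, F]
r7 m[φ2→L] = [F, F]
r7 m[φ2→C] = [F, F]
r7 m[φ3→D] = [F, F]
r7 m[φ3→M] = [F, F]
r7 m[φ4→L] = [F, F]
r7 m[φ4→C] = [F, F]
r7 m[φ5→L] = [F, F]
r7 m[φ5→C] = [F, F]
r7 m[φ6→L] = [F, F]
r7 m[φ6→C] = [F, F]
r7 m[φ7→D] = [F, F]
r7 m[φ7→C] = [F, F]
r7 m[D→φ0] = [F, F]
r7 m[D→φ1] = [F, F]
r7 m[D→φ3] = [F, F]
r7 m[D→φ7] = [F, F]
r7 m[M→φ1] = [F, F]
r7 m[M→φ3] = [F, F]
r7 m[L→φ0] = [F, F]
r7 m[L→φ2] = [F, F]
r7 m[L→φ4] = [F, F]
r7 m[L→φ5] = [F, F]
r7 m[L→φ6] = [F, F]
r7 m[C→φ2] = [F, F]
r7 m[C→φ4] = [F, F]
r7 m[C→φ5] = [F, F]
r7 m[C→φ6] = [F, F]
r7 m[C→φ7] = [F, F]
r8 m[φ0→D] = [F, F]
r8 m[φ0→L] = [F, F]
r8 m[φ1→D] = [F, F]
r8 m[φ1→M] = [F, F]
r8 m[φ2→L] = [F, F]
r8 m[φ2→C] = [F, F]
r8 m[φ3→D] = [F, F]
r8 m[φ3→M] = [F, F]
r8 m[φ4→L] = [F, F]
r8 m[φ4→C] = [F, F]
r8 m[φ5→L] = [F, F]
r8 m[φ5→C] = [F, F]
r8 m[φ6→L] = [F, F]
r8 m[φ6→C] = [F, F]
r8 m[φ7→D] = [F, F]
r8 m[φ7→C] = [F, F]
r8 m[D→φ0] = [F, F]
r8 m[D→φ1] = [F, F]
r8 m[D→φ3] = [F, F]
r8 m[D→φ7] = [F, F]
r8 m[M→φ1] = [F, F]
r8 m[M→φ3] = [F, F]
r8 m[L→φ0] = [F, F]
r8 m[L→φ2] = [F, F]
r8 m[L→φ4] = [F, F]
r8 m[L→φ5] = [F, F]
r8 m[L→φ6] = [F, F]
r8 m[C→φ2] = [F, F]
r8 m[C→φ4] = [F, F]
r8 m[C→φ5] = [F, F]
r8 m[C→φ6] = [F, F]
r8 m[C→φ7] = [F, F]
fixed point reached at round 8
messages reach a fixed point at round 8

CONVERGED at round 8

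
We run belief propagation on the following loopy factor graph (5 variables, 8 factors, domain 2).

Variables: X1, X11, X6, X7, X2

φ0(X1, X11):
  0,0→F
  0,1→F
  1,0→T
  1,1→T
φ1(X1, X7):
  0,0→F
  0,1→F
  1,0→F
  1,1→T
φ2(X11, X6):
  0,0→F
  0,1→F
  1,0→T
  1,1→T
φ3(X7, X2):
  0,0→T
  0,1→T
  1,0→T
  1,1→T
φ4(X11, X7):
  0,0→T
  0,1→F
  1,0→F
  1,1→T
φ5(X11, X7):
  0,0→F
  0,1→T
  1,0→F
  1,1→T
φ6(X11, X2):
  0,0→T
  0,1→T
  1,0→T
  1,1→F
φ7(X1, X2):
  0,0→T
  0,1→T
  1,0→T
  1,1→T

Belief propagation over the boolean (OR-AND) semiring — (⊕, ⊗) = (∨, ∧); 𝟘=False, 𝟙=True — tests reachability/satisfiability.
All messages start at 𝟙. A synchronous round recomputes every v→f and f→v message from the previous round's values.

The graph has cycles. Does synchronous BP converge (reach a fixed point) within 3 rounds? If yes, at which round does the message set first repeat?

NOT CONVERGED within 3 rounds

init: all messages = 𝟙 over 2 values
r1 m[φ0→X1] = [F, T]
r1 m[φ0→X11] = [T, T]
r1 m[φ1→X1] = [F, T]
r1 m[φ1→X7] = [F, T]
r1 m[φ2→X11] = [F, T]
r1 m[φ2→X6] = [T, T]
r1 m[φ3→X7] = [T, T]
r1 m[φ3→X2] = [T, T]
r1 m[φ4→X11] = [T, T]
r1 m[φ4→X7] = [T, T]
r1 m[φ5→X11] = [T, T]
r1 m[φ5→X7] = [F, T]
r1 m[φ6→X11] = [T, T]
r1 m[φ6→X2] = [T, T]
r1 m[φ7→X1] = [T, T]
r1 m[φ7→X2] = [T, T]
r1 m[X1→φ0] = [T, T]
r1 m[X1→φ1] = [T, T]
r1 m[X1→φ7] = [T, T]
r1 m[X11→φ0] = [T, T]
r1 m[X11→φ2] = [T, T]
r1 m[X11→φ4] = [T, T]
r1 m[X11→φ5] = [T, T]
r1 m[X11→φ6] = [T, T]
r1 m[X6→φ2] = [T, T]
r1 m[X7→φ1] = [T, T]
r1 m[X7→φ3] = [T, T]
r1 m[X7→φ4] = [T, T]
r1 m[X7→φ5] = [T, T]
r1 m[X2→φ3] = [T, T]
r1 m[X2→φ6] = [T, T]
r1 m[X2→φ7] = [T, T]
r2 m[φ0→X1] = [F, T]
r2 m[φ0→X11] = [T, T]
r2 m[φ1→X1] = [F, T]
r2 m[φ1→X7] = [F, T]
r2 m[φ2→X11] = [F, T]
r2 m[φ2→X6] = [T, T]
r2 m[φ3→X7] = [T, T]
r2 m[φ3→X2] = [T, T]
r2 m[φ4→X11] = [T, T]
r2 m[φ4→X7] = [T, T]
r2 m[φ5→X11] = [T, T]
r2 m[φ5→X7] = [F, T]
r2 m[φ6→X11] = [T, T]
r2 m[φ6→X2] = [T, T]
r2 m[φ7→X1] = [T, T]
r2 m[φ7→X2] = [T, T]
r2 m[X1→φ0] = [F, T]
r2 m[X1→φ1] = [F, T]
r2 m[X1→φ7] = [F, T]
r2 m[X11→φ0] = [F, T]
r2 m[X11→φ2] = [T, T]
r2 m[X11→φ4] = [F, T]
r2 m[X11→φ5] = [F, T]
r2 m[X11→φ6] = [F, T]
r2 m[X6→φ2] = [T, T]
r2 m[X7→φ1] = [F, T]
r2 m[X7→φ3] = [F, T]
r2 m[X7→φ4] = [F, T]
r2 m[X7→φ5] = [F, T]
r2 m[X2→φ3] = [T, T]
r2 m[X2→φ6] = [T, T]
r2 m[X2→φ7] = [T, T]
r3 m[φ0→X1] = [F, T]
r3 m[φ0→X11] = [T, T]
r3 m[φ1→X1] = [F, T]
r3 m[φ1→X7] = [F, T]
r3 m[φ2→X11] = [F, T]
r3 m[φ2→X6] = [T, T]
r3 m[φ3→X7] = [T, T]
r3 m[φ3→X2] = [T, T]
r3 m[φ4→X11] = [F, T]
r3 m[φ4→X7] = [F, T]
r3 m[φ5→X11] = [T, T]
r3 m[φ5→X7] = [F, T]
r3 m[φ6→X11] = [T, T]
r3 m[φ6→X2] = [T, F]
r3 m[φ7→X1] = [T, T]
r3 m[φ7→X2] = [T, T]
r3 m[X1→φ0] = [F, T]
r3 m[X1→φ1] = [F, T]
r3 m[X1→φ7] = [F, T]
r3 m[X11→φ0] = [F, T]
r3 m[X11→φ2] = [T, T]
r3 m[X11→φ4] = [F, T]
r3 m[X11→φ5] = [F, T]
r3 m[X11→φ6] = [F, T]
r3 m[X6→φ2] = [T, T]
r3 m[X7→φ1] = [F, T]
r3 m[X7→φ3] = [F, T]
r3 m[X7→φ4] = [F, T]
r3 m[X7→φ5] = [F, T]
r3 m[X2→φ3] = [T, T]
r3 m[X2→φ6] = [T, T]
r3 m[X2→φ7] = [T, T]
no fixed point within 3 rounds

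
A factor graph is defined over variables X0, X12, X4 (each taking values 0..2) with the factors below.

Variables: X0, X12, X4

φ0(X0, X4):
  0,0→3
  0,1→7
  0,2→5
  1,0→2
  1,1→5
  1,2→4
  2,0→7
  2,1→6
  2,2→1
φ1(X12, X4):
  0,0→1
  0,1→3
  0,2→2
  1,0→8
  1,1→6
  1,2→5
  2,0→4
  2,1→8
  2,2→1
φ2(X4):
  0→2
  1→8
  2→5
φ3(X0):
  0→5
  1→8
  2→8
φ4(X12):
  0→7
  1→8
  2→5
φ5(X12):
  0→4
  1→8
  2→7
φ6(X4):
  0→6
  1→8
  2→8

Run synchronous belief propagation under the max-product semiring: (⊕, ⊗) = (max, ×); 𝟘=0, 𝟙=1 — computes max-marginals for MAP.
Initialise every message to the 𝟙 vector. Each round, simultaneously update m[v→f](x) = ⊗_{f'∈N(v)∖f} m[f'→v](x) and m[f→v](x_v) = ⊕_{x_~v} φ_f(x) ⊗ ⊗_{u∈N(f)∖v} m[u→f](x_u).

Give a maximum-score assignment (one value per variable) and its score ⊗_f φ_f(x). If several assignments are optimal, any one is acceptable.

assignment: (X0=2, X12=1, X4=1); score = 1179648

init: all messages = 𝟙 over 3 values
r1 m[φ0→X0] = [7, 5, 7]
r1 m[φ0→X4] = [7, 7, 5]
r1 m[φ1→X12] = [3, 8, 8]
r1 m[φ1→X4] = [8, 8, 5]
r1 m[φ2→X4] = [2, 8, 5]
r1 m[φ3→X0] = [5, 8, 8]
r1 m[φ4→X12] = [7, 8, 5]
r1 m[φ5→X12] = [4, 8, 7]
r1 m[φ6→X4] = [6, 8, 8]
r1 m[X0→φ0] = [1, 1, 1]
r1 m[X0→φ3] = [1, 1, 1]
r1 m[X12→φ1] = [1, 1, 1]
r1 m[X12→φ4] = [1, 1, 1]
r1 m[X12→φ5] = [1, 1, 1]
r1 m[X4→φ0] = [1, 1, 1]
r1 m[X4→φ1] = [1, 1, 1]
r1 m[X4→φ2] = [1, 1, 1]
r1 m[X4→φ6] = [1, 1, 1]
r2 m[φ0→X0] = [7, 5, 7]
r2 m[φ0→X4] = [7, 7, 5]
r2 m[φ1→X12] = [3, 8, 8]
r2 m[φ1→X4] = [8, 8, 5]
r2 m[φ2→X4] = [2, 8, 5]
r2 m[φ3→X0] = [5, 8, 8]
r2 m[φ4→X12] = [7, 8, 5]
r2 m[φ5→X12] = [4, 8, 7]
r2 m[φ6→X4] = [6, 8, 8]
r2 m[X0→φ0] = [5, 8, 8]
r2 m[X0→φ3] = [7, 5, 7]
r2 m[X12→φ1] = [28, 64, 35]
r2 m[X12→φ4] = [12, 64, 56]
r2 m[X12→φ5] = [21, 64, 40]
r2 m[X4→φ0] = [96, 512, 200]
r2 m[X4→φ1] = [84, 448, 200]
r2 m[X4→φ2] = [336, 448, 200]
r2 m[X4→φ6] = [112, 448, 125]
r3 m[φ0→X0] = [3584, 2560, 3072]
r3 m[φ0→X4] = [56, 48, 32]
r3 m[φ1→X12] = [1344, 2688, 3584]
r3 m[φ1→X4] = [512, 384, 320]
r3 m[φ2→X4] = [2, 8, 5]
r3 m[φ3→X0] = [5, 8, 8]
r3 m[φ4→X12] = [7, 8, 5]
r3 m[φ5→X12] = [4, 8, 7]
r3 m[φ6→X4] = [6, 8, 8]
r3 m[X0→φ0] = [5, 8, 8]
r3 m[X0→φ3] = [7, 5, 7]
r3 m[X12→φ1] = [28, 64, 35]
r3 m[X12→φ4] = [12, 64, 56]
r3 m[X12→φ5] = [21, 64, 40]
r3 m[X4→φ0] = [96, 512, 200]
r3 m[X4→φ1] = [84, 448, 200]
r3 m[X4→φ2] = [336, 448, 200]
r3 m[X4→φ6] = [112, 448, 125]
r4 m[φ0→X0] = [3584, 2560, 3072]
r4 m[φ0→X4] = [56, 48, 32]
r4 m[φ1→X12] = [1344, 2688, 3584]
r4 m[φ1→X4] = [512, 384, 320]
r4 m[φ2→X4] = [2, 8, 5]
r4 m[φ3→X0] = [5, 8, 8]
r4 m[φ4→X12] = [7, 8, 5]
r4 m[φ5→X12] = [4, 8, 7]
r4 m[φ6→X4] = [6, 8, 8]
r4 m[X0→φ0] = [5, 8, 8]
r4 m[X0→φ3] = [3584, 2560, 3072]
r4 m[X12→φ1] = [28, 64, 35]
r4 m[X12→φ4] = [5376, 21504, 25088]
r4 m[X12→φ5] = [9408, 21504, 17920]
r4 m[X4→φ0] = [6144, 24576, 12800]
r4 m[X4→φ1] = [672, 3072, 1280]
r4 m[X4→φ2] = [172032, 147456, 81920]
r4 m[X4→φ6] = [57344, 147456, 51200]
r5 m[φ0→X0] = [172032, 122880, 147456]
r5 m[φ0→X4] = [56, 48, 32]
r5 m[φ1→X12] = [9216, 18432, 24576]
r5 m[φ1→X4] = [512, 384, 320]
r5 m[φ2→X4] = [2, 8, 5]
r5 m[φ3→X0] = [5, 8, 8]
r5 m[φ4→X12] = [7, 8, 5]
r5 m[φ5→X12] = [4, 8, 7]
r5 m[φ6→X4] = [6, 8, 8]
r5 m[X0→φ0] = [5, 8, 8]
r5 m[X0→φ3] = [3584, 2560, 3072]
r5 m[X12→φ1] = [28, 64, 35]
r5 m[X12→φ4] = [5376, 21504, 25088]
r5 m[X12→φ5] = [9408, 21504, 17920]
r5 m[X4→φ0] = [6144, 24576, 12800]
r5 m[X4→φ1] = [672, 3072, 1280]
r5 m[X4→φ2] = [172032, 147456, 81920]
r5 m[X4→φ6] = [57344, 147456, 51200]
r6 m[φ0→X0] = [172032, 122880, 147456]
r6 m[φ0→X4] = [56, 48, 32]
r6 m[φ1→X12] = [9216, 18432, 24576]
r6 m[φ1→X4] = [512, 384, 320]
r6 m[φ2→X4] = [2, 8, 5]
r6 m[φ3→X0] = [5, 8, 8]
r6 m[φ4→X12] = [7, 8, 5]
r6 m[φ5→X12] = [4, 8, 7]
r6 m[φ6→X4] = [6, 8, 8]
r6 m[X0→φ0] = [5, 8, 8]
r6 m[X0→φ3] = [172032, 122880, 147456]
r6 m[X12→φ1] = [28, 64, 35]
r6 m[X12→φ4] = [36864, 147456, 172032]
r6 m[X12→φ5] = [64512, 147456, 122880]
r6 m[X4→φ0] = [6144, 24576, 12800]
r6 m[X4→φ1] = [672, 3072, 1280]
r6 m[X4→φ2] = [172032, 147456, 81920]
r6 m[X4→φ6] = [57344, 147456, 51200]
r7 m[φ0→X0] = [172032, 122880, 147456]
r7 m[φ0→X4] = [56, 48, 32]
r7 m[φ1→X12] = [9216, 18432, 24576]
r7 m[φ1→X4] = [512, 384, 320]
r7 m[φ2→X4] = [2, 8, 5]
r7 m[φ3→X0] = [5, 8, 8]
r7 m[φ4→X12] = [7, 8, 5]
r7 m[φ5→X12] = [4, 8, 7]
r7 m[φ6→X4] = [6, 8, 8]
r7 m[X0→φ0] = [5, 8, 8]
r7 m[X0→φ3] = [172032, 122880, 147456]
r7 m[X12→φ1] = [28, 64, 35]
r7 m[X12→φ4] = [36864, 147456, 172032]
r7 m[X12→φ5] = [64512, 147456, 122880]
r7 m[X4→φ0] = [6144, 24576, 12800]
r7 m[X4→φ1] = [672, 3072, 1280]
r7 m[X4→φ2] = [172032, 147456, 81920]
r7 m[X4→φ6] = [57344, 147456, 51200]
fixed point reached at round 7
traceback from X0: (X0=2, X12=1, X4=1), score=1179648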